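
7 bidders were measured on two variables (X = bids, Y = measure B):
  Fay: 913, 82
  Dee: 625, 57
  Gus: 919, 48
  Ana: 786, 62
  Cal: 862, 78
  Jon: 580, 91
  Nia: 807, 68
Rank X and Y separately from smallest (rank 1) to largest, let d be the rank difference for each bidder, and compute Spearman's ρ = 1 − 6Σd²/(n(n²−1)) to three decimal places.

-0.286

Ranks of variable 1: 6, 2, 7, 3, 5, 1, 4
Ranks of variable 2: 6, 2, 1, 3, 5, 7, 4
d = r₁ − r₂: 0, 0, 6, 0, 0, -6, 0
d²: 0, 0, 36, 0, 0, 36, 0; Σd² = 72
ρ = 1 − 6·72/(7·48) = 1 − 432/336 = -0.286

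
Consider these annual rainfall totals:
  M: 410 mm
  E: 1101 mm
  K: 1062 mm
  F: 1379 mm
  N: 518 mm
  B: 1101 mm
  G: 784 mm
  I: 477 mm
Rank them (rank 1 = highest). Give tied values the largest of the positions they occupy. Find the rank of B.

3

Sorted (descending): 1379, 1101, 1101, 1062, 784, 518, 477, 410
The 2 values of 1101 occupy positions 2–3 → each gets rank 3.
B has value 1101 mm → rank 3.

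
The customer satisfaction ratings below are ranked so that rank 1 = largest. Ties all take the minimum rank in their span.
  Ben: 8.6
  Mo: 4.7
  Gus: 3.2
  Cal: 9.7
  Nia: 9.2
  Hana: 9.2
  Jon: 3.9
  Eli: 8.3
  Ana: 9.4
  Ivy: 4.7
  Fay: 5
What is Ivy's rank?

8

Sorted (descending): 9.7, 9.4, 9.2, 9.2, 8.6, 8.3, 5, 4.7, 4.7, 3.9, 3.2
The 2 values of 9.2 occupy positions 3–4 → each gets rank 3.
The 2 values of 4.7 occupy positions 8–9 → each gets rank 8.
Ivy has value 4.7 → rank 8.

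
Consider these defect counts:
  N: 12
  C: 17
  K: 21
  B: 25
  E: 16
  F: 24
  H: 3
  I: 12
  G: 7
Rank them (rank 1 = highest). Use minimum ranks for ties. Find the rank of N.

Sorted (descending): 25, 24, 21, 17, 16, 12, 12, 7, 3
The 2 values of 12 occupy positions 6–7 → each gets rank 6.
N has value 12 → rank 6.

6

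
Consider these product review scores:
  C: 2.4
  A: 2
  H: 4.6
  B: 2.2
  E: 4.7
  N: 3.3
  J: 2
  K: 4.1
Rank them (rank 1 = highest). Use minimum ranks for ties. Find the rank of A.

Sorted (descending): 4.7, 4.6, 4.1, 3.3, 2.4, 2.2, 2, 2
The 2 values of 2 occupy positions 7–8 → each gets rank 7.
A has value 2 → rank 7.

7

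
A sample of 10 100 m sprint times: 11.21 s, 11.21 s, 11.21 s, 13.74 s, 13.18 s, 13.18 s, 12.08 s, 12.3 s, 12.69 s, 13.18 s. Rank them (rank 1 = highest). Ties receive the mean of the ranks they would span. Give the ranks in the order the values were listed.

9, 9, 9, 1, 3, 3, 7, 6, 5, 3

Sorted (descending): 13.74, 13.18, 13.18, 13.18, 12.69, 12.3, 12.08, 11.21, 11.21, 11.21
The 3 values of 13.18 occupy positions 2–4 → average rank 3.
The 3 values of 11.21 occupy positions 8–10 → average rank 9.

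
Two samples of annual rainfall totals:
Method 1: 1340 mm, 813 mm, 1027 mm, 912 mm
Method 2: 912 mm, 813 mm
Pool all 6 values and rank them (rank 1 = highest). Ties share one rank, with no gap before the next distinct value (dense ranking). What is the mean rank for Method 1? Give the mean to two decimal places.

Sorted (descending): 1340, 1027, 912, 912, 813, 813
The 2 values of 912 share dense rank 3.
The 2 values of 813 share dense rank 4.
Remaining distinct values take the next consecutive integers.
Method 1 values → pooled ranks: 1340→1, 813→4, 1027→2, 912→3
Mean rank = (1 + 4 + 2 + 3) / 4 = 2.50

2.50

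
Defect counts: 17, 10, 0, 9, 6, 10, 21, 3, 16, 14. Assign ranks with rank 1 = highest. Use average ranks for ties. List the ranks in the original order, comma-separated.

Sorted (descending): 21, 17, 16, 14, 10, 10, 9, 6, 3, 0
The 2 values of 10 occupy positions 5–6 → average rank (5+6)/2 = 5.5.

2, 5.5, 10, 7, 8, 5.5, 1, 9, 3, 4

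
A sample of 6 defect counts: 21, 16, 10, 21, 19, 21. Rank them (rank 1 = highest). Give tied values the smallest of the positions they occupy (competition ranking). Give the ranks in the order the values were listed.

Sorted (descending): 21, 21, 21, 19, 16, 10
The 3 values of 21 occupy positions 1–3 → each gets rank 1.

1, 5, 6, 1, 4, 1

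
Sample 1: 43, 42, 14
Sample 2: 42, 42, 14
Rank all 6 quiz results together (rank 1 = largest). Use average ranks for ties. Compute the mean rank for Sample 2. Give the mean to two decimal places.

Sorted (descending): 43, 42, 42, 42, 14, 14
The 3 values of 42 occupy positions 2–4 → average rank 3.
The 2 values of 14 occupy positions 5–6 → average rank (5+6)/2 = 5.5.
Sample 2 values → pooled ranks: 42→3, 42→3, 14→5.5
Mean rank = (3 + 3 + 5.5) / 3 = 3.83

3.83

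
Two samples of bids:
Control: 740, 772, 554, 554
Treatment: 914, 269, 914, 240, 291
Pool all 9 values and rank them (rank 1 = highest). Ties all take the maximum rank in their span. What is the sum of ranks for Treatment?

28

Sorted (descending): 914, 914, 772, 740, 554, 554, 291, 269, 240
The 2 values of 914 occupy positions 1–2 → each gets rank 2.
The 2 values of 554 occupy positions 5–6 → each gets rank 6.
Treatment values → pooled ranks: 914→2, 269→8, 914→2, 240→9, 291→7
Rank sum = 2 + 8 + 2 + 9 + 7 = 28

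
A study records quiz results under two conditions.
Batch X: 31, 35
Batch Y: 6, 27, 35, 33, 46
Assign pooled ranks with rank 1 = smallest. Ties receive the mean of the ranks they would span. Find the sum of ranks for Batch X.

Sorted (ascending): 6, 27, 31, 33, 35, 35, 46
The 2 values of 35 occupy positions 5–6 → average rank (5+6)/2 = 5.5.
Batch X values → pooled ranks: 31→3, 35→5.5
Rank sum = 3 + 5.5 = 8.5

8.5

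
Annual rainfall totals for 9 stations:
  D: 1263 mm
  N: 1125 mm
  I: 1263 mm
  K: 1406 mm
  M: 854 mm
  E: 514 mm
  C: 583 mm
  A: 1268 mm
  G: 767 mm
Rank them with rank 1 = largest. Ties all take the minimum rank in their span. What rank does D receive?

Sorted (descending): 1406, 1268, 1263, 1263, 1125, 854, 767, 583, 514
The 2 values of 1263 occupy positions 3–4 → each gets rank 3.
D has value 1263 mm → rank 3.

3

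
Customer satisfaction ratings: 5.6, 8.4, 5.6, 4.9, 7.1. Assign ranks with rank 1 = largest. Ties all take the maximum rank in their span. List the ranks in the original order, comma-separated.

4, 1, 4, 5, 2

Sorted (descending): 8.4, 7.1, 5.6, 5.6, 4.9
The 2 values of 5.6 occupy positions 3–4 → each gets rank 4.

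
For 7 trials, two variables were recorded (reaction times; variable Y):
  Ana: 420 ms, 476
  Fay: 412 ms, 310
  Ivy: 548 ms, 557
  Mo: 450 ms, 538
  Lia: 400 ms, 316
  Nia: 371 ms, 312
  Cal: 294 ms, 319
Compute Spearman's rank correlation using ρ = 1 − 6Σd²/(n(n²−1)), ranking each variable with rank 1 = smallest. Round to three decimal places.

0.679

Ranks of variable 1: 5, 4, 7, 6, 3, 2, 1
Ranks of variable 2: 5, 1, 7, 6, 3, 2, 4
d = r₁ − r₂: 0, 3, 0, 0, 0, 0, -3
d²: 0, 9, 0, 0, 0, 0, 9; Σd² = 18
ρ = 1 − 6·18/(7·48) = 1 − 108/336 = 0.679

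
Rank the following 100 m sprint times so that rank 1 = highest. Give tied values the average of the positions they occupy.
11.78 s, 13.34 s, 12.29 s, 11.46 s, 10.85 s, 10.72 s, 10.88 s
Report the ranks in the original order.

Sorted (descending): 13.34, 12.29, 11.78, 11.46, 10.88, 10.85, 10.72
No ties — each value takes its position as its rank.

3, 1, 2, 4, 6, 7, 5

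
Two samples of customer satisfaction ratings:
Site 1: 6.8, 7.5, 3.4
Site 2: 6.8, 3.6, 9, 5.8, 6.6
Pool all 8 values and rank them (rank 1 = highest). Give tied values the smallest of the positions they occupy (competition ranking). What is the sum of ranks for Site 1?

Sorted (descending): 9, 7.5, 6.8, 6.8, 6.6, 5.8, 3.6, 3.4
The 2 values of 6.8 occupy positions 3–4 → each gets rank 3.
Site 1 values → pooled ranks: 6.8→3, 7.5→2, 3.4→8
Rank sum = 3 + 2 + 8 = 13

13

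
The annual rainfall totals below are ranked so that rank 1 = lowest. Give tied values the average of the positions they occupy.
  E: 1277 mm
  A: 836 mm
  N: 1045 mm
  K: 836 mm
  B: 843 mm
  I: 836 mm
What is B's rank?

Sorted (ascending): 836, 836, 836, 843, 1045, 1277
The 3 values of 836 occupy positions 1–3 → average rank 2.
B has value 843 mm → rank 4.

4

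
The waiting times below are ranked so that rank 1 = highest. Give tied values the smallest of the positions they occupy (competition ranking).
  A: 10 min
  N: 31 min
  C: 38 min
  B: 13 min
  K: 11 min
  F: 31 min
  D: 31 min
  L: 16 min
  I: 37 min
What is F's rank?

Sorted (descending): 38, 37, 31, 31, 31, 16, 13, 11, 10
The 3 values of 31 occupy positions 3–5 → each gets rank 3.
F has value 31 min → rank 3.

3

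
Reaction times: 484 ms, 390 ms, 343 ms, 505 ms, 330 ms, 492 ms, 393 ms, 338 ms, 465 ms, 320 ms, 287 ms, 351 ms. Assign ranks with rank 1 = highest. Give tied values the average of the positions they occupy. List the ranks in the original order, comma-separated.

3, 6, 8, 1, 10, 2, 5, 9, 4, 11, 12, 7

Sorted (descending): 505, 492, 484, 465, 393, 390, 351, 343, 338, 330, 320, 287
No ties — each value takes its position as its rank.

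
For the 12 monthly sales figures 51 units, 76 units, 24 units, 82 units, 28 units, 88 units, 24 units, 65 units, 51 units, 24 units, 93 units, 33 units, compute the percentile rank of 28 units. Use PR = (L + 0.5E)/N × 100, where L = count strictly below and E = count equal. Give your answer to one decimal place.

N = 12.
Strictly below 28: 3. Equal to 28: 1.
PR = (3 + 0.5·1)/12 × 100 = 29.2

29.2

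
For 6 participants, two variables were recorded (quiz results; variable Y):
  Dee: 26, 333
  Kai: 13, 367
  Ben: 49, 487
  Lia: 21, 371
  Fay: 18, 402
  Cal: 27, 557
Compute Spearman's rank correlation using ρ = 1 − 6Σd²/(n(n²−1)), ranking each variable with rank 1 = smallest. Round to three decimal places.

0.543

Ranks of variable 1: 4, 1, 6, 3, 2, 5
Ranks of variable 2: 1, 2, 5, 3, 4, 6
d = r₁ − r₂: 3, -1, 1, 0, -2, -1
d²: 9, 1, 1, 0, 4, 1; Σd² = 16
ρ = 1 − 6·16/(6·35) = 1 − 96/210 = 0.543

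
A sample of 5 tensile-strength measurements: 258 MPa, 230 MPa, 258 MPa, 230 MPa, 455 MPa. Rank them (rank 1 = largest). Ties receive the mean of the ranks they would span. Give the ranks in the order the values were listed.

2.5, 4.5, 2.5, 4.5, 1

Sorted (descending): 455, 258, 258, 230, 230
The 2 values of 258 occupy positions 2–3 → average rank (2+3)/2 = 2.5.
The 2 values of 230 occupy positions 4–5 → average rank (4+5)/2 = 4.5.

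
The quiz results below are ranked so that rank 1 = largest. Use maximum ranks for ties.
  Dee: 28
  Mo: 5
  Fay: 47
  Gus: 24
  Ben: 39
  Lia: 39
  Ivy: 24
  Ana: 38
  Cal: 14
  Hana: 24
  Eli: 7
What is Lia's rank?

Sorted (descending): 47, 39, 39, 38, 28, 24, 24, 24, 14, 7, 5
The 2 values of 39 occupy positions 2–3 → each gets rank 3.
The 3 values of 24 occupy positions 6–8 → each gets rank 8.
Lia has value 39 → rank 3.

3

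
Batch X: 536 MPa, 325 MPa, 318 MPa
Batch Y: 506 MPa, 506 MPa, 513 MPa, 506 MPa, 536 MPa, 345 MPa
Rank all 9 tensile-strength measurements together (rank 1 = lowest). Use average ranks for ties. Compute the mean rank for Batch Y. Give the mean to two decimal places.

Sorted (ascending): 318, 325, 345, 506, 506, 506, 513, 536, 536
The 3 values of 506 occupy positions 4–6 → average rank 5.
The 2 values of 536 occupy positions 8–9 → average rank (8+9)/2 = 8.5.
Batch Y values → pooled ranks: 506→5, 506→5, 513→7, 506→5, 536→8.5, 345→3
Mean rank = (5 + 5 + 7 + 5 + 8.5 + 3) / 6 = 5.58

5.58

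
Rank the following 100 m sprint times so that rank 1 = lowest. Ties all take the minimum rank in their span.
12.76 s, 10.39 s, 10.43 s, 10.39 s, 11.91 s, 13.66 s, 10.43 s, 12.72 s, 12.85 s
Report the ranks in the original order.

7, 1, 3, 1, 5, 9, 3, 6, 8

Sorted (ascending): 10.39, 10.39, 10.43, 10.43, 11.91, 12.72, 12.76, 12.85, 13.66
The 2 values of 10.39 occupy positions 1–2 → each gets rank 1.
The 2 values of 10.43 occupy positions 3–4 → each gets rank 3.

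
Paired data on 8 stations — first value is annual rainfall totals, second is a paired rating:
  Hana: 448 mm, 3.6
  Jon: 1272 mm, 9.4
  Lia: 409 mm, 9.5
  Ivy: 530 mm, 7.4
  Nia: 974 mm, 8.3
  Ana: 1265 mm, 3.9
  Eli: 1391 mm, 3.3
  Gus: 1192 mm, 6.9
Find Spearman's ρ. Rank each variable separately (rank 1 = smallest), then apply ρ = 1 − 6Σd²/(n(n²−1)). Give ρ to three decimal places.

-0.381

Ranks of variable 1: 2, 7, 1, 3, 4, 6, 8, 5
Ranks of variable 2: 2, 7, 8, 5, 6, 3, 1, 4
d = r₁ − r₂: 0, 0, -7, -2, -2, 3, 7, 1
d²: 0, 0, 49, 4, 4, 9, 49, 1; Σd² = 116
ρ = 1 − 6·116/(8·63) = 1 − 696/504 = -0.381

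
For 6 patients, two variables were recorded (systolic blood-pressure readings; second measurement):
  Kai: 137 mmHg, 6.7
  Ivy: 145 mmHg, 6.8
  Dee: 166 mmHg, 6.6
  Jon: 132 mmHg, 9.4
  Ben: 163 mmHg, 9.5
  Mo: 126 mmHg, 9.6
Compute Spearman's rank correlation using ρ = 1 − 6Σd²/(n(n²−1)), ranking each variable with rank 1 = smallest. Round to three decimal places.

Ranks of variable 1: 3, 4, 6, 2, 5, 1
Ranks of variable 2: 2, 3, 1, 4, 5, 6
d = r₁ − r₂: 1, 1, 5, -2, 0, -5
d²: 1, 1, 25, 4, 0, 25; Σd² = 56
ρ = 1 − 6·56/(6·35) = 1 − 336/210 = -0.600

-0.600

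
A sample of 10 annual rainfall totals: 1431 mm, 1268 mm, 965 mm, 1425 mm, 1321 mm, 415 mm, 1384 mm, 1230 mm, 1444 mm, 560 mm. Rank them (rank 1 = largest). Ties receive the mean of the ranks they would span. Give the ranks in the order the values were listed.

2, 6, 8, 3, 5, 10, 4, 7, 1, 9

Sorted (descending): 1444, 1431, 1425, 1384, 1321, 1268, 1230, 965, 560, 415
No ties — each value takes its position as its rank.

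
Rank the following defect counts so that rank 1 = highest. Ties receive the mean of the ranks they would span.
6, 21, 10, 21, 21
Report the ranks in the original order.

5, 2, 4, 2, 2

Sorted (descending): 21, 21, 21, 10, 6
The 3 values of 21 occupy positions 1–3 → average rank 2.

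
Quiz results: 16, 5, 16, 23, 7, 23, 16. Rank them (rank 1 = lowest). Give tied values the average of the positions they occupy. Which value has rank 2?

Sorted (ascending): 5, 7, 16, 16, 16, 23, 23
The 3 values of 16 occupy positions 3–5 → average rank 4.
The 2 values of 23 occupy positions 6–7 → average rank (6+7)/2 = 6.5.
Rank 2 → value 7.

7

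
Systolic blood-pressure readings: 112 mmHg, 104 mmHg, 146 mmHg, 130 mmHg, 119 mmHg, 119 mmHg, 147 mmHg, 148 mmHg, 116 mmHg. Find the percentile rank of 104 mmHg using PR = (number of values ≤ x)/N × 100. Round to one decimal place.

N = 9.
Strictly below 104: 0. Equal to 104: 1.
PR = 1/9 × 100 = 11.1

11.1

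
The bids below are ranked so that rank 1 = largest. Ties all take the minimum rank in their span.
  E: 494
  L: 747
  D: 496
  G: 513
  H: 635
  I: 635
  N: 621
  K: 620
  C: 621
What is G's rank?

7

Sorted (descending): 747, 635, 635, 621, 621, 620, 513, 496, 494
The 2 values of 635 occupy positions 2–3 → each gets rank 2.
The 2 values of 621 occupy positions 4–5 → each gets rank 4.
G has value 513 → rank 7.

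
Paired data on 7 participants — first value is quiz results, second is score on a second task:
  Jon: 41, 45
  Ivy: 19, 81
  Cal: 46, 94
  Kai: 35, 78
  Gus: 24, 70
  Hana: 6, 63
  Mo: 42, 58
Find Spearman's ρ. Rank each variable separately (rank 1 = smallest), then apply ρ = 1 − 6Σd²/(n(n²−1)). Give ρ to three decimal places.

Ranks of variable 1: 5, 2, 7, 4, 3, 1, 6
Ranks of variable 2: 1, 6, 7, 5, 4, 3, 2
d = r₁ − r₂: 4, -4, 0, -1, -1, -2, 4
d²: 16, 16, 0, 1, 1, 4, 16; Σd² = 54
ρ = 1 − 6·54/(7·48) = 1 − 324/336 = 0.036

0.036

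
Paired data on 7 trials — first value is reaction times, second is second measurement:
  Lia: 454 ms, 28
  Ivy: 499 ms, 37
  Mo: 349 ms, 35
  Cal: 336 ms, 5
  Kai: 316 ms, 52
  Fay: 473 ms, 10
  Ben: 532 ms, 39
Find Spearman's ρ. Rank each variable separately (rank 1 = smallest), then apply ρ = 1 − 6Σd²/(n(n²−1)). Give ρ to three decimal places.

Ranks of variable 1: 4, 6, 3, 2, 1, 5, 7
Ranks of variable 2: 3, 5, 4, 1, 7, 2, 6
d = r₁ − r₂: 1, 1, -1, 1, -6, 3, 1
d²: 1, 1, 1, 1, 36, 9, 1; Σd² = 50
ρ = 1 − 6·50/(7·48) = 1 − 300/336 = 0.107

0.107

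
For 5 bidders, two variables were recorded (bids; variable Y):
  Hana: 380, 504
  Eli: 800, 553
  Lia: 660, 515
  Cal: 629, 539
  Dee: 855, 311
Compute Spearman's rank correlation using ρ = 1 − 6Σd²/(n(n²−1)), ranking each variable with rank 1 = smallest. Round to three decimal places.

Ranks of variable 1: 1, 4, 3, 2, 5
Ranks of variable 2: 2, 5, 3, 4, 1
d = r₁ − r₂: -1, -1, 0, -2, 4
d²: 1, 1, 0, 4, 16; Σd² = 22
ρ = 1 − 6·22/(5·24) = 1 − 132/120 = -0.100

-0.100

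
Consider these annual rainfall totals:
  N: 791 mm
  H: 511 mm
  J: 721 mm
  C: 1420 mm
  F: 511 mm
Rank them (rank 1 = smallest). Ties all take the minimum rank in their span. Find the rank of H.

1

Sorted (ascending): 511, 511, 721, 791, 1420
The 2 values of 511 occupy positions 1–2 → each gets rank 1.
H has value 511 mm → rank 1.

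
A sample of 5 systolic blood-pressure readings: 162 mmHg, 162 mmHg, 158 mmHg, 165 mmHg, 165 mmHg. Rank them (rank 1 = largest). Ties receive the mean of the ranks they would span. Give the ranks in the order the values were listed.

3.5, 3.5, 5, 1.5, 1.5

Sorted (descending): 165, 165, 162, 162, 158
The 2 values of 165 occupy positions 1–2 → average rank (1+2)/2 = 1.5.
The 2 values of 162 occupy positions 3–4 → average rank (3+4)/2 = 3.5.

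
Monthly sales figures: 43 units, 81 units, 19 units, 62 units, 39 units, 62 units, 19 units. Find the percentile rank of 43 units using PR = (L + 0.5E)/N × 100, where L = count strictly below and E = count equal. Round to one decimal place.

N = 7.
Strictly below 43: 3. Equal to 43: 1.
PR = (3 + 0.5·1)/7 × 100 = 50.0

50.0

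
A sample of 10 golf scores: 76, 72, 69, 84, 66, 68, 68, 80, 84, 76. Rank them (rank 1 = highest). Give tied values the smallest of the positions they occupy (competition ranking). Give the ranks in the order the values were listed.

4, 6, 7, 1, 10, 8, 8, 3, 1, 4

Sorted (descending): 84, 84, 80, 76, 76, 72, 69, 68, 68, 66
The 2 values of 84 occupy positions 1–2 → each gets rank 1.
The 2 values of 76 occupy positions 4–5 → each gets rank 4.
The 2 values of 68 occupy positions 8–9 → each gets rank 8.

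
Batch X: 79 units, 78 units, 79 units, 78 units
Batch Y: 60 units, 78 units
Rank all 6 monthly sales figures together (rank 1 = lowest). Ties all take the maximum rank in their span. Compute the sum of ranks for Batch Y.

Sorted (ascending): 60, 78, 78, 78, 79, 79
The 3 values of 78 occupy positions 2–4 → each gets rank 4.
The 2 values of 79 occupy positions 5–6 → each gets rank 6.
Batch Y values → pooled ranks: 60→1, 78→4
Rank sum = 1 + 4 = 5

5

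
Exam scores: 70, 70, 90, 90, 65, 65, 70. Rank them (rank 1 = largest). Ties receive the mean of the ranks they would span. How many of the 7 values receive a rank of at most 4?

Sorted (descending): 90, 90, 70, 70, 70, 65, 65
The 2 values of 90 occupy positions 1–2 → average rank (1+2)/2 = 1.5.
The 3 values of 70 occupy positions 3–5 → average rank 4.
The 2 values of 65 occupy positions 6–7 → average rank (6+7)/2 = 6.5.
Ranks ≤ 4: {1.5, 1.5, 4, 4, 4} → 5 values.

5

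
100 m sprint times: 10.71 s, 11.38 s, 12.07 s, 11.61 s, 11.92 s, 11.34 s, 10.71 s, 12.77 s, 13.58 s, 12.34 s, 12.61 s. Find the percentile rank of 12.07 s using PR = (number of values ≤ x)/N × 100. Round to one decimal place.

N = 11.
Strictly below 12.07: 6. Equal to 12.07: 1.
PR = 7/11 × 100 = 63.6

63.6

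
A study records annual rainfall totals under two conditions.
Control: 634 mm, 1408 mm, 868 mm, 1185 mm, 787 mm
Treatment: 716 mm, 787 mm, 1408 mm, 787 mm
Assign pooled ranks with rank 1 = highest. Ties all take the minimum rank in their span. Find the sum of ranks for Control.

22

Sorted (descending): 1408, 1408, 1185, 868, 787, 787, 787, 716, 634
The 2 values of 1408 occupy positions 1–2 → each gets rank 1.
The 3 values of 787 occupy positions 5–7 → each gets rank 5.
Control values → pooled ranks: 634→9, 1408→1, 868→4, 1185→3, 787→5
Rank sum = 9 + 1 + 4 + 3 + 5 = 22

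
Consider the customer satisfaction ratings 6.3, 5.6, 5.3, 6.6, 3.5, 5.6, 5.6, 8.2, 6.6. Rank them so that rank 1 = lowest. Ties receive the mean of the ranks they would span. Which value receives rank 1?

Sorted (ascending): 3.5, 5.3, 5.6, 5.6, 5.6, 6.3, 6.6, 6.6, 8.2
The 3 values of 5.6 occupy positions 3–5 → average rank 4.
The 2 values of 6.6 occupy positions 7–8 → average rank (7+8)/2 = 7.5.
Rank 1 → value 3.5.

3.5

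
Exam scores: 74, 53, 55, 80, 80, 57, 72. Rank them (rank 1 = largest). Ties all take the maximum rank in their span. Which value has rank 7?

53

Sorted (descending): 80, 80, 74, 72, 57, 55, 53
The 2 values of 80 occupy positions 1–2 → each gets rank 2.
Rank 7 → value 53.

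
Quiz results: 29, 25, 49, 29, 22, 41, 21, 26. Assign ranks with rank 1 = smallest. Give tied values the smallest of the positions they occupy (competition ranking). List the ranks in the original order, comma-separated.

Sorted (ascending): 21, 22, 25, 26, 29, 29, 41, 49
The 2 values of 29 occupy positions 5–6 → each gets rank 5.

5, 3, 8, 5, 2, 7, 1, 4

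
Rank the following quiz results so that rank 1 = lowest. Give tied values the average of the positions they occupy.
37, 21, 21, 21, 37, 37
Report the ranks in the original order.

Sorted (ascending): 21, 21, 21, 37, 37, 37
The 3 values of 21 occupy positions 1–3 → average rank 2.
The 3 values of 37 occupy positions 4–6 → average rank 5.

5, 2, 2, 2, 5, 5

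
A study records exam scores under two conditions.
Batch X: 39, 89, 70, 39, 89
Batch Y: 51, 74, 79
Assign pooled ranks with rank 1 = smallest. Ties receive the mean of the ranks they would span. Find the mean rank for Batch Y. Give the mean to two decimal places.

4.67

Sorted (ascending): 39, 39, 51, 70, 74, 79, 89, 89
The 2 values of 39 occupy positions 1–2 → average rank (1+2)/2 = 1.5.
The 2 values of 89 occupy positions 7–8 → average rank (7+8)/2 = 7.5.
Batch Y values → pooled ranks: 51→3, 74→5, 79→6
Mean rank = (3 + 5 + 6) / 3 = 4.67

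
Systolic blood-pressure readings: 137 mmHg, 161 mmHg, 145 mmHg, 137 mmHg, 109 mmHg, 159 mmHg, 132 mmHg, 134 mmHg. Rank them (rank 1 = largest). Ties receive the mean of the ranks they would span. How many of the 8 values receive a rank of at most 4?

3

Sorted (descending): 161, 159, 145, 137, 137, 134, 132, 109
The 2 values of 137 occupy positions 4–5 → average rank (4+5)/2 = 4.5.
Ranks ≤ 4: {1, 2, 3} → 3 values.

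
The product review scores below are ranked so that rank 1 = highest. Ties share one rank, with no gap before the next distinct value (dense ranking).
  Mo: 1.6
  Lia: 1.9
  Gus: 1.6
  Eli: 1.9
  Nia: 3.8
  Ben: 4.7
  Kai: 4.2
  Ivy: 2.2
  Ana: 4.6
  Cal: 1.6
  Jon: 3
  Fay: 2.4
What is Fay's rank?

6

Sorted (descending): 4.7, 4.6, 4.2, 3.8, 3, 2.4, 2.2, 1.9, 1.9, 1.6, 1.6, 1.6
The 2 values of 1.9 share dense rank 8.
The 3 values of 1.6 share dense rank 9.
Remaining distinct values take the next consecutive integers.
Fay has value 2.4 → rank 6.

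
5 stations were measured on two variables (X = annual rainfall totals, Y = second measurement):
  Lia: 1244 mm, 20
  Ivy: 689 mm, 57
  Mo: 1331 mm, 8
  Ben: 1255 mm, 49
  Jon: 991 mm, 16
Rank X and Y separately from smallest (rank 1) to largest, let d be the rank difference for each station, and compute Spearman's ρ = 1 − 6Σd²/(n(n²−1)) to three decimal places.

Ranks of variable 1: 3, 1, 5, 4, 2
Ranks of variable 2: 3, 5, 1, 4, 2
d = r₁ − r₂: 0, -4, 4, 0, 0
d²: 0, 16, 16, 0, 0; Σd² = 32
ρ = 1 − 6·32/(5·24) = 1 − 192/120 = -0.600

-0.600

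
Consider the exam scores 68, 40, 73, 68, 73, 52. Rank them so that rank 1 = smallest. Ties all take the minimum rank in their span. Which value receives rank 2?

Sorted (ascending): 40, 52, 68, 68, 73, 73
The 2 values of 68 occupy positions 3–4 → each gets rank 3.
The 2 values of 73 occupy positions 5–6 → each gets rank 5.
Rank 2 → value 52.

52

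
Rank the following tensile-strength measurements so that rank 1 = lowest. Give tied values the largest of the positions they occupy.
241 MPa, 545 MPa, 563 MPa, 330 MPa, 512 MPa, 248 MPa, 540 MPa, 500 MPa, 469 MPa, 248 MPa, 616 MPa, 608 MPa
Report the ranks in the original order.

1, 9, 10, 4, 7, 3, 8, 6, 5, 3, 12, 11

Sorted (ascending): 241, 248, 248, 330, 469, 500, 512, 540, 545, 563, 608, 616
The 2 values of 248 occupy positions 2–3 → each gets rank 3.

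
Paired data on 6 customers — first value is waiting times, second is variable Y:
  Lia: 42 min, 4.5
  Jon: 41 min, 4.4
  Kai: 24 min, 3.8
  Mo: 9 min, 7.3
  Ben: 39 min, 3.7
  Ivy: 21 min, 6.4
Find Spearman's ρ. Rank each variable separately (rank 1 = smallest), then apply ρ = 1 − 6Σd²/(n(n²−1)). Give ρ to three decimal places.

Ranks of variable 1: 6, 5, 3, 1, 4, 2
Ranks of variable 2: 4, 3, 2, 6, 1, 5
d = r₁ − r₂: 2, 2, 1, -5, 3, -3
d²: 4, 4, 1, 25, 9, 9; Σd² = 52
ρ = 1 − 6·52/(6·35) = 1 − 312/210 = -0.486

-0.486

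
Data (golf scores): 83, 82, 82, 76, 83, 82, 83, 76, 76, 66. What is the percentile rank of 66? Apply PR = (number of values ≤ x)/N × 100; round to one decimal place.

N = 10.
Strictly below 66: 0. Equal to 66: 1.
PR = 1/10 × 100 = 10.0

10.0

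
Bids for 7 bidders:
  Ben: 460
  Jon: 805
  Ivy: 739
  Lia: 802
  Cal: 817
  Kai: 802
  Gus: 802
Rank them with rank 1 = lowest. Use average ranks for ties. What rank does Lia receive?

4

Sorted (ascending): 460, 739, 802, 802, 802, 805, 817
The 3 values of 802 occupy positions 3–5 → average rank 4.
Lia has value 802 → rank 4.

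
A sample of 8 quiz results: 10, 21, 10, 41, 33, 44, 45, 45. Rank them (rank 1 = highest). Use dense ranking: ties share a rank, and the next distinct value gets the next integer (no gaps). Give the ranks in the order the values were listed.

Sorted (descending): 45, 45, 44, 41, 33, 21, 10, 10
The 2 values of 45 share dense rank 1.
The 2 values of 10 share dense rank 6.
Remaining distinct values take the next consecutive integers.

6, 5, 6, 3, 4, 2, 1, 1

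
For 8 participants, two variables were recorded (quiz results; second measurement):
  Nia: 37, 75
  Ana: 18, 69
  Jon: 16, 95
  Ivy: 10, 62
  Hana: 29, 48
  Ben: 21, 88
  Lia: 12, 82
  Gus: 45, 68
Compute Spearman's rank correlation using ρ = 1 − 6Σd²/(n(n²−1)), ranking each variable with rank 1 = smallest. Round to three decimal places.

Ranks of variable 1: 7, 4, 3, 1, 6, 5, 2, 8
Ranks of variable 2: 5, 4, 8, 2, 1, 7, 6, 3
d = r₁ − r₂: 2, 0, -5, -1, 5, -2, -4, 5
d²: 4, 0, 25, 1, 25, 4, 16, 25; Σd² = 100
ρ = 1 − 6·100/(8·63) = 1 − 600/504 = -0.190

-0.190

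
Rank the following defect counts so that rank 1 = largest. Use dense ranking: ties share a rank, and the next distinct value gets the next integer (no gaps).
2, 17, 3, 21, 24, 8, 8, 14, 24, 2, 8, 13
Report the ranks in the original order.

Sorted (descending): 24, 24, 21, 17, 14, 13, 8, 8, 8, 3, 2, 2
The 2 values of 24 share dense rank 1.
The 3 values of 8 share dense rank 6.
The 2 values of 2 share dense rank 8.
Remaining distinct values take the next consecutive integers.

8, 3, 7, 2, 1, 6, 6, 4, 1, 8, 6, 5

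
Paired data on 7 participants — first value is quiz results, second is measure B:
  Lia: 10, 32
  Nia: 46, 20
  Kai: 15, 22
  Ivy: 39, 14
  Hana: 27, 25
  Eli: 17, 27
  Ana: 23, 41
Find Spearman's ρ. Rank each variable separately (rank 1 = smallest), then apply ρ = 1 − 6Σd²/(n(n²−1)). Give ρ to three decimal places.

-0.607

Ranks of variable 1: 1, 7, 2, 6, 5, 3, 4
Ranks of variable 2: 6, 2, 3, 1, 4, 5, 7
d = r₁ − r₂: -5, 5, -1, 5, 1, -2, -3
d²: 25, 25, 1, 25, 1, 4, 9; Σd² = 90
ρ = 1 − 6·90/(7·48) = 1 − 540/336 = -0.607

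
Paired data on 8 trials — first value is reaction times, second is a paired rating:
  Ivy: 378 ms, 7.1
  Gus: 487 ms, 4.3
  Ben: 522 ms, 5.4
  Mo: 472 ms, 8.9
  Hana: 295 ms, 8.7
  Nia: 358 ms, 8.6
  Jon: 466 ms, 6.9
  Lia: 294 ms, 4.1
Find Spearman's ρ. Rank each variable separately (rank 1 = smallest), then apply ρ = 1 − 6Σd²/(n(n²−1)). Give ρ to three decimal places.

-0.071

Ranks of variable 1: 4, 7, 8, 6, 2, 3, 5, 1
Ranks of variable 2: 5, 2, 3, 8, 7, 6, 4, 1
d = r₁ − r₂: -1, 5, 5, -2, -5, -3, 1, 0
d²: 1, 25, 25, 4, 25, 9, 1, 0; Σd² = 90
ρ = 1 − 6·90/(8·63) = 1 − 540/504 = -0.071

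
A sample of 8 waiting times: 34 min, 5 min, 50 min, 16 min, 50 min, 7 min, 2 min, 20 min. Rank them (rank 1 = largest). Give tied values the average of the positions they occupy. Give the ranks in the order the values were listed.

Sorted (descending): 50, 50, 34, 20, 16, 7, 5, 2
The 2 values of 50 occupy positions 1–2 → average rank (1+2)/2 = 1.5.

3, 7, 1.5, 5, 1.5, 6, 8, 4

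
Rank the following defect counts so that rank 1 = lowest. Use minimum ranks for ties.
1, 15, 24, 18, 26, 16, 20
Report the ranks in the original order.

Sorted (ascending): 1, 15, 16, 18, 20, 24, 26
No ties — each value takes its position as its rank.

1, 2, 6, 4, 7, 3, 5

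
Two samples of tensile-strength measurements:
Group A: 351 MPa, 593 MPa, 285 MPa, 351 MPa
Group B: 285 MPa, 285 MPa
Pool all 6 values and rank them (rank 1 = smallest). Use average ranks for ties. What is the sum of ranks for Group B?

Sorted (ascending): 285, 285, 285, 351, 351, 593
The 3 values of 285 occupy positions 1–3 → average rank 2.
The 2 values of 351 occupy positions 4–5 → average rank (4+5)/2 = 4.5.
Group B values → pooled ranks: 285→2, 285→2
Rank sum = 2 + 2 = 4

4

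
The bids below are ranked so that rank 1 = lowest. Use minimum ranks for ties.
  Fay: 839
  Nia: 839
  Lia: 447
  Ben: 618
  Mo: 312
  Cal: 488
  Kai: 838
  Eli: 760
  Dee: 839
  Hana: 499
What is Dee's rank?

8

Sorted (ascending): 312, 447, 488, 499, 618, 760, 838, 839, 839, 839
The 3 values of 839 occupy positions 8–10 → each gets rank 8.
Dee has value 839 → rank 8.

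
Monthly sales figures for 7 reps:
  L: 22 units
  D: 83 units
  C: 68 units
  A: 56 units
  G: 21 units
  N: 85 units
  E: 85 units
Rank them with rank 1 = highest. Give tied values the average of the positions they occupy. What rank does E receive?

Sorted (descending): 85, 85, 83, 68, 56, 22, 21
The 2 values of 85 occupy positions 1–2 → average rank (1+2)/2 = 1.5.
E has value 85 units → rank 1.5.

1.5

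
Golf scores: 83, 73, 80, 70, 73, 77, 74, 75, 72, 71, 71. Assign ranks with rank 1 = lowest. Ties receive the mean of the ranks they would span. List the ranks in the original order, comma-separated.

Sorted (ascending): 70, 71, 71, 72, 73, 73, 74, 75, 77, 80, 83
The 2 values of 71 occupy positions 2–3 → average rank (2+3)/2 = 2.5.
The 2 values of 73 occupy positions 5–6 → average rank (5+6)/2 = 5.5.

11, 5.5, 10, 1, 5.5, 9, 7, 8, 4, 2.5, 2.5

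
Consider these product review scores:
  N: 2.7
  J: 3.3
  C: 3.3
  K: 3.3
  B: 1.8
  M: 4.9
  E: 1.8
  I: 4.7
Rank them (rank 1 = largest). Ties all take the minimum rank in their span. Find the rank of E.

7

Sorted (descending): 4.9, 4.7, 3.3, 3.3, 3.3, 2.7, 1.8, 1.8
The 3 values of 3.3 occupy positions 3–5 → each gets rank 3.
The 2 values of 1.8 occupy positions 7–8 → each gets rank 7.
E has value 1.8 → rank 7.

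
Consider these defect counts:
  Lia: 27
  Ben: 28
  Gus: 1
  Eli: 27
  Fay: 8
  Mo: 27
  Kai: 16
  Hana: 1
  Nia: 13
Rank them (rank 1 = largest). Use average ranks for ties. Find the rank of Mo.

Sorted (descending): 28, 27, 27, 27, 16, 13, 8, 1, 1
The 3 values of 27 occupy positions 2–4 → average rank 3.
The 2 values of 1 occupy positions 8–9 → average rank (8+9)/2 = 8.5.
Mo has value 27 → rank 3.

3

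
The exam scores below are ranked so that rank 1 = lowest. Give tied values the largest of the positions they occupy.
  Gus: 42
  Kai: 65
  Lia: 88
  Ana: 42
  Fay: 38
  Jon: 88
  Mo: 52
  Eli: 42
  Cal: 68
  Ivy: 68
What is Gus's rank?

Sorted (ascending): 38, 42, 42, 42, 52, 65, 68, 68, 88, 88
The 3 values of 42 occupy positions 2–4 → each gets rank 4.
The 2 values of 68 occupy positions 7–8 → each gets rank 8.
The 2 values of 88 occupy positions 9–10 → each gets rank 10.
Gus has value 42 → rank 4.

4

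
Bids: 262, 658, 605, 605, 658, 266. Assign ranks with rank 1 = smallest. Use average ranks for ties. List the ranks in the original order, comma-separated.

Sorted (ascending): 262, 266, 605, 605, 658, 658
The 2 values of 605 occupy positions 3–4 → average rank (3+4)/2 = 3.5.
The 2 values of 658 occupy positions 5–6 → average rank (5+6)/2 = 5.5.

1, 5.5, 3.5, 3.5, 5.5, 2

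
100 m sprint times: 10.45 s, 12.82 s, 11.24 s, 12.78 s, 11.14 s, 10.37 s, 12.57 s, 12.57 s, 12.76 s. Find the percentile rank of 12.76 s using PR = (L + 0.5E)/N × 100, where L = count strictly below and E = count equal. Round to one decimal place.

72.2

N = 9.
Strictly below 12.76: 6. Equal to 12.76: 1.
PR = (6 + 0.5·1)/9 × 100 = 72.2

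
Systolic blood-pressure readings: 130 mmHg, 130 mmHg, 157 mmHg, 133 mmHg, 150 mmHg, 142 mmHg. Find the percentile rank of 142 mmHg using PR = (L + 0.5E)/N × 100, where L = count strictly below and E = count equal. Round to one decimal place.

58.3

N = 6.
Strictly below 142: 3. Equal to 142: 1.
PR = (3 + 0.5·1)/6 × 100 = 58.3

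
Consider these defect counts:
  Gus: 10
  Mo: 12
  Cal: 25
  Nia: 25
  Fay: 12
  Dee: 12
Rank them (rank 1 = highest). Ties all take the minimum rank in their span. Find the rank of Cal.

1

Sorted (descending): 25, 25, 12, 12, 12, 10
The 2 values of 25 occupy positions 1–2 → each gets rank 1.
The 3 values of 12 occupy positions 3–5 → each gets rank 3.
Cal has value 25 → rank 1.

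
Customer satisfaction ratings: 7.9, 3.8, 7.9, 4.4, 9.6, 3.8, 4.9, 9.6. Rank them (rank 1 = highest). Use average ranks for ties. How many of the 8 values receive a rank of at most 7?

Sorted (descending): 9.6, 9.6, 7.9, 7.9, 4.9, 4.4, 3.8, 3.8
The 2 values of 9.6 occupy positions 1–2 → average rank (1+2)/2 = 1.5.
The 2 values of 7.9 occupy positions 3–4 → average rank (3+4)/2 = 3.5.
The 2 values of 3.8 occupy positions 7–8 → average rank (7+8)/2 = 7.5.
Ranks ≤ 7: {1.5, 1.5, 3.5, 3.5, 5, 6} → 6 values.

6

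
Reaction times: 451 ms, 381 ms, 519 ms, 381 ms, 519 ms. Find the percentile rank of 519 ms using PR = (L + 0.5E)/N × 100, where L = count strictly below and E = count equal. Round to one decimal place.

N = 5.
Strictly below 519: 3. Equal to 519: 2.
PR = (3 + 0.5·2)/5 × 100 = 80.0

80.0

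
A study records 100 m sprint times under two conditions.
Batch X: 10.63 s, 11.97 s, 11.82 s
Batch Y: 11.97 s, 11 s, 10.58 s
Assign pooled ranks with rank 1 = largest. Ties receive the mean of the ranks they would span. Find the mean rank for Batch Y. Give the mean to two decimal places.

Sorted (descending): 11.97, 11.97, 11.82, 11, 10.63, 10.58
The 2 values of 11.97 occupy positions 1–2 → average rank (1+2)/2 = 1.5.
Batch Y values → pooled ranks: 11.97→1.5, 11→4, 10.58→6
Mean rank = (1.5 + 4 + 6) / 3 = 3.83

3.83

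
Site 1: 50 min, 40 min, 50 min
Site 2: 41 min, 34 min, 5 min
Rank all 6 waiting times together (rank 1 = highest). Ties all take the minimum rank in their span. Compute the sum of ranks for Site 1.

6

Sorted (descending): 50, 50, 41, 40, 34, 5
The 2 values of 50 occupy positions 1–2 → each gets rank 1.
Site 1 values → pooled ranks: 50→1, 40→4, 50→1
Rank sum = 1 + 4 + 1 = 6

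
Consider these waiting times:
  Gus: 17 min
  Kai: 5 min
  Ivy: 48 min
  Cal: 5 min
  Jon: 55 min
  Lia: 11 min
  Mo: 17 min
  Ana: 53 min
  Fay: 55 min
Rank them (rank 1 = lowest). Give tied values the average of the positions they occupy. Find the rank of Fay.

Sorted (ascending): 5, 5, 11, 17, 17, 48, 53, 55, 55
The 2 values of 5 occupy positions 1–2 → average rank (1+2)/2 = 1.5.
The 2 values of 17 occupy positions 4–5 → average rank (4+5)/2 = 4.5.
The 2 values of 55 occupy positions 8–9 → average rank (8+9)/2 = 8.5.
Fay has value 55 min → rank 8.5.

8.5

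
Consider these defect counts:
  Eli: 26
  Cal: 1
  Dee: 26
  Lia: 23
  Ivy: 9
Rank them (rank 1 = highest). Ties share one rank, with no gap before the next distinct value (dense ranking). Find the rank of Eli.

Sorted (descending): 26, 26, 23, 9, 1
The 2 values of 26 share dense rank 1.
Remaining distinct values take the next consecutive integers.
Eli has value 26 → rank 1.

1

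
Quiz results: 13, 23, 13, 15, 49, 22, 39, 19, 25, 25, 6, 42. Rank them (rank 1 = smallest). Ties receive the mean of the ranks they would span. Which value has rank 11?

42

Sorted (ascending): 6, 13, 13, 15, 19, 22, 23, 25, 25, 39, 42, 49
The 2 values of 13 occupy positions 2–3 → average rank (2+3)/2 = 2.5.
The 2 values of 25 occupy positions 8–9 → average rank (8+9)/2 = 8.5.
Rank 11 → value 42.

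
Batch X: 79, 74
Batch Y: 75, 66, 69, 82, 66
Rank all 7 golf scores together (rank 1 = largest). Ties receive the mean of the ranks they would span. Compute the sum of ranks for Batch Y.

22

Sorted (descending): 82, 79, 75, 74, 69, 66, 66
The 2 values of 66 occupy positions 6–7 → average rank (6+7)/2 = 6.5.
Batch Y values → pooled ranks: 75→3, 66→6.5, 69→5, 82→1, 66→6.5
Rank sum = 3 + 6.5 + 5 + 1 + 6.5 = 22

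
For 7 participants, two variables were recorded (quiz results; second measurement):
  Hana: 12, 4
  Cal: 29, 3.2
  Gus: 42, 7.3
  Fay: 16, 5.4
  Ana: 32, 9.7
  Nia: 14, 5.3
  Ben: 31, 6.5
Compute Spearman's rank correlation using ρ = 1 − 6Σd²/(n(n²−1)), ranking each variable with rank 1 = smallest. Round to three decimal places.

0.750

Ranks of variable 1: 1, 4, 7, 3, 6, 2, 5
Ranks of variable 2: 2, 1, 6, 4, 7, 3, 5
d = r₁ − r₂: -1, 3, 1, -1, -1, -1, 0
d²: 1, 9, 1, 1, 1, 1, 0; Σd² = 14
ρ = 1 − 6·14/(7·48) = 1 − 84/336 = 0.750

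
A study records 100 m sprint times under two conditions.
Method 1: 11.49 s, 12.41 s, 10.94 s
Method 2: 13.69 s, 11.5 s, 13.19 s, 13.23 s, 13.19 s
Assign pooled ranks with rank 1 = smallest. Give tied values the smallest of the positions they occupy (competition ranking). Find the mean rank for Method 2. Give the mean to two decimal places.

Sorted (ascending): 10.94, 11.49, 11.5, 12.41, 13.19, 13.19, 13.23, 13.69
The 2 values of 13.19 occupy positions 5–6 → each gets rank 5.
Method 2 values → pooled ranks: 13.69→8, 11.5→3, 13.19→5, 13.23→7, 13.19→5
Mean rank = (8 + 3 + 5 + 7 + 5) / 5 = 5.60

5.60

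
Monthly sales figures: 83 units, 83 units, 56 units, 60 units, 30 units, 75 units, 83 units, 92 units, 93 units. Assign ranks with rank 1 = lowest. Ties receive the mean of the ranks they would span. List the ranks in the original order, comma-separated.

Sorted (ascending): 30, 56, 60, 75, 83, 83, 83, 92, 93
The 3 values of 83 occupy positions 5–7 → average rank 6.

6, 6, 2, 3, 1, 4, 6, 8, 9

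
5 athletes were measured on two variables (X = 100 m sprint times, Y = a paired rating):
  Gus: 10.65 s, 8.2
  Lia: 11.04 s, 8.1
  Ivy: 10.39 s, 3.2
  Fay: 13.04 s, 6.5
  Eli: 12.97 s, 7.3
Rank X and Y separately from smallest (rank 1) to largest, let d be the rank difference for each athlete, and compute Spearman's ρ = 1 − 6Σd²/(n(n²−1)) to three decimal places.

Ranks of variable 1: 2, 3, 1, 5, 4
Ranks of variable 2: 5, 4, 1, 2, 3
d = r₁ − r₂: -3, -1, 0, 3, 1
d²: 9, 1, 0, 9, 1; Σd² = 20
ρ = 1 − 6·20/(5·24) = 1 − 120/120 = 0.000

0.000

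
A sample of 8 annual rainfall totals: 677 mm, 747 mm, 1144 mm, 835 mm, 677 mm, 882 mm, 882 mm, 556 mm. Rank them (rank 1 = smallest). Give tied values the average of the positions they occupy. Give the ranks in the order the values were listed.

2.5, 4, 8, 5, 2.5, 6.5, 6.5, 1

Sorted (ascending): 556, 677, 677, 747, 835, 882, 882, 1144
The 2 values of 677 occupy positions 2–3 → average rank (2+3)/2 = 2.5.
The 2 values of 882 occupy positions 6–7 → average rank (6+7)/2 = 6.5.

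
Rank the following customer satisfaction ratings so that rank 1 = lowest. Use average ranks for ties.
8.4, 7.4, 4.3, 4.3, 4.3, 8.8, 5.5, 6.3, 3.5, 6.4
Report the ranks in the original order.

9, 8, 3, 3, 3, 10, 5, 6, 1, 7

Sorted (ascending): 3.5, 4.3, 4.3, 4.3, 5.5, 6.3, 6.4, 7.4, 8.4, 8.8
The 3 values of 4.3 occupy positions 2–4 → average rank 3.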